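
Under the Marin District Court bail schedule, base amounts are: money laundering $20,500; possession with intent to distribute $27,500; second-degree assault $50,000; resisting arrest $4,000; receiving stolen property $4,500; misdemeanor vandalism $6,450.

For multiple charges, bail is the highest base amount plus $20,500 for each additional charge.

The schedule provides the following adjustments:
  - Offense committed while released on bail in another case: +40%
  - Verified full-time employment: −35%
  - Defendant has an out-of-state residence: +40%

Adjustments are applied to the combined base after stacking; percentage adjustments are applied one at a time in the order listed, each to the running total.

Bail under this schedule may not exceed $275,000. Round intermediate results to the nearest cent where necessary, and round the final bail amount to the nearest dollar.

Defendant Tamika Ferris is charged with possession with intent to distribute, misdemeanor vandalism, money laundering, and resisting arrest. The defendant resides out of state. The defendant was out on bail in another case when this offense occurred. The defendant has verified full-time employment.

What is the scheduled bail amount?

$113,386

Base amounts from the schedule: possession with intent to distribute $27,500; misdemeanor vandalism $6,450; money laundering $20,500; resisting arrest $4,000.
Stacking rule: highest base plus $20,500 per additional charge. Highest is possession with intent to distribute at $27,500; 3 additional charges → +$61,500. Combined base = $89,000.
Offense committed while released on bail in another case (+40%): $89,000 × 1.4 = $124,600.
Verified full-time employment (−35%): $124,600 × 0.65 = $80,990.
Defendant has an out-of-state residence (+40%): $80,990 × 1.4 = $113,386.
$113,386 is within the $275,000 maximum.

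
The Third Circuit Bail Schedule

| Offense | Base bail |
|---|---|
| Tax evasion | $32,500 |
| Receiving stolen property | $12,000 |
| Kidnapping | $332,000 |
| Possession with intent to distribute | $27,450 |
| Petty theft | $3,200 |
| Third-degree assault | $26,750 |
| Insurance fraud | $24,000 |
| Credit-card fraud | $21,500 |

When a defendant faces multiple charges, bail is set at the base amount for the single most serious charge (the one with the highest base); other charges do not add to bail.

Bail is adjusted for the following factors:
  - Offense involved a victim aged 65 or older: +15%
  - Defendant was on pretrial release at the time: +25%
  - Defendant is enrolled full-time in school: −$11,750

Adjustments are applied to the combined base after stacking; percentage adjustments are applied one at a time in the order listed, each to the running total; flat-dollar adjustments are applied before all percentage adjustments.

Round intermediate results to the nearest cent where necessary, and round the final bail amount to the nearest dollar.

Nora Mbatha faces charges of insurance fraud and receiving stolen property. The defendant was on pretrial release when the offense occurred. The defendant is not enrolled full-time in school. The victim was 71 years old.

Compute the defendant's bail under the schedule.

Base amounts from the schedule: insurance fraud $24,000; receiving stolen property $12,000.
Stacking rule: use the highest base only. Highest is insurance fraud at $24,000. Combined base = $24,000.
Offense involved a victim aged 65 or older (+15%): $24,000 × 1.15 = $27,600.
Defendant was on pretrial release at the time (+25%): $27,600 × 1.25 = $34,500.

$34,500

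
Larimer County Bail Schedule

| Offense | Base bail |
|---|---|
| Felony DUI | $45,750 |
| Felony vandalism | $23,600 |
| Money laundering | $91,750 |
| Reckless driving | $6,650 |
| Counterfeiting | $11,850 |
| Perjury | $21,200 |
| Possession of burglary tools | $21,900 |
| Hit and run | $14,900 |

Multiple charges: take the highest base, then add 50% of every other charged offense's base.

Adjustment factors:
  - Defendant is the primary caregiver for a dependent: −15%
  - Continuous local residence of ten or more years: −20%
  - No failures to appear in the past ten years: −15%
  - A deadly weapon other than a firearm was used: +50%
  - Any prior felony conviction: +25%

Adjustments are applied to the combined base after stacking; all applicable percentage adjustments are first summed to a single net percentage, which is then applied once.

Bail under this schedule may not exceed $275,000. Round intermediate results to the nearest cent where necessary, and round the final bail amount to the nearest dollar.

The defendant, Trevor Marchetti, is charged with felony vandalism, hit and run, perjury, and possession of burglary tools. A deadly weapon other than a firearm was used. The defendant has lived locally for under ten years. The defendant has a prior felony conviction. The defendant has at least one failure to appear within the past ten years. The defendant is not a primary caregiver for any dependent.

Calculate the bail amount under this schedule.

$92,050

Base amounts from the schedule: felony vandalism $23,600; hit and run $14,900; perjury $21,200; possession of burglary tools $21,900.
Stacking rule: highest base plus 50% of each additional charge. Highest is felony vandalism at $23,600. Additional: $14,900 × 50% = $7,450; $21,200 × 50% = $10,600; $21,900 × 50% = $10,950. Combined base = $23,600 + $29,000 = $52,600.
Net percentage adjustment: +50% +25% = +75%. $52,600 × 1.75 = $92,050.
$92,050 is within the $275,000 maximum.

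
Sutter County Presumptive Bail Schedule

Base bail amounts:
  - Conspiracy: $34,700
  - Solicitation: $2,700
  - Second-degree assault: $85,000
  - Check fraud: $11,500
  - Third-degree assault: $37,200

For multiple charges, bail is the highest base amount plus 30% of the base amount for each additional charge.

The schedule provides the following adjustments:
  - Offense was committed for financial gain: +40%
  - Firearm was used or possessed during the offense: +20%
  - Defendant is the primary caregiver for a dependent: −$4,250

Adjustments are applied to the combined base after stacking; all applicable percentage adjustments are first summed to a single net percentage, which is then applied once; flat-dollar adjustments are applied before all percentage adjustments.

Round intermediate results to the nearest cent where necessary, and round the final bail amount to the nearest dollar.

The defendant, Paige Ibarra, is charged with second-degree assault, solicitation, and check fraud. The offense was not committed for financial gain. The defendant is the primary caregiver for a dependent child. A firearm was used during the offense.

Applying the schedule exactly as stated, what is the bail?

Base amounts from the schedule: second-degree assault $85,000; solicitation $2,700; check fraud $11,500.
Stacking rule: highest base plus 30% of each additional charge. Highest is second-degree assault at $85,000. Additional: $2,700 × 30% = $810; $11,500 × 30% = $3,450. Combined base = $85,000 + $4,260 = $89,260.
Defendant is the primary caregiver for a dependent (−$4,250 flat): $89,260 − $4,250 = $85,010.
Firearm was used or possessed during the offense (+20%): $85,010 × 1.2 = $102,012.

$102,012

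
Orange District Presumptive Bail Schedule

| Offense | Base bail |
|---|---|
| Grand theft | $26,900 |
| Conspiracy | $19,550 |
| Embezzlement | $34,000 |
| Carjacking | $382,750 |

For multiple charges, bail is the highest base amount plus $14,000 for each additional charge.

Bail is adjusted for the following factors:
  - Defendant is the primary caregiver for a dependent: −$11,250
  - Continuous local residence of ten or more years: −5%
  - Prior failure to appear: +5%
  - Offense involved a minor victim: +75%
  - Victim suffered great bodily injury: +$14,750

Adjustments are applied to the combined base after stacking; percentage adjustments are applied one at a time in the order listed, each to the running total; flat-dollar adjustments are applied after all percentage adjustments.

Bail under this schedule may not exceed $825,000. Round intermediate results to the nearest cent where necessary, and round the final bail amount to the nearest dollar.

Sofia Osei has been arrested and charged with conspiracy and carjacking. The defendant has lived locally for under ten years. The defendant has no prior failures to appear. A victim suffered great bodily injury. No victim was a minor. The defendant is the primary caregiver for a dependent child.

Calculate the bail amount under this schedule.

$400,250

Base amounts from the schedule: conspiracy $19,550; carjacking $382,750.
Stacking rule: highest base plus $14,000 per additional charge. Highest is carjacking at $382,750; 1 additional charge → +$14,000. Combined base = $396,750.
Defendant is the primary caregiver for a dependent (−$11,250 flat): $396,750 − $11,250 = $385,500.
Victim suffered great bodily injury (+$14,750 flat): $385,500 + $14,750 = $400,250.
$400,250 is within the $825,000 maximum.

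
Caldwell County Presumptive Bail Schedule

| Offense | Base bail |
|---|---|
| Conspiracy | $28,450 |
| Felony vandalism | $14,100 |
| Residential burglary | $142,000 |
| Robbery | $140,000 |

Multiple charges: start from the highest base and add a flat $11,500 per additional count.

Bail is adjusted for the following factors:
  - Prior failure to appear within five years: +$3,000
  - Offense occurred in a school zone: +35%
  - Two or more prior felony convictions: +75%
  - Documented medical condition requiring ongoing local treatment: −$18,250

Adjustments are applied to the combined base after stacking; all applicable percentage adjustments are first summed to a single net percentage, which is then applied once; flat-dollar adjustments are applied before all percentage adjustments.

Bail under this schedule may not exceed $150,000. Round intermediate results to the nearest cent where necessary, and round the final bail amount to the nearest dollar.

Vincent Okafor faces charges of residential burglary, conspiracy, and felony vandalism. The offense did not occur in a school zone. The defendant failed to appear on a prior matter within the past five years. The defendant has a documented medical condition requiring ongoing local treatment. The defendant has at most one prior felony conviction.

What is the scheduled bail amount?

$149,750

Base amounts from the schedule: residential burglary $142,000; conspiracy $28,450; felony vandalism $14,100.
Stacking rule: highest base plus $11,500 per additional charge. Highest is residential burglary at $142,000; 2 additional charges → +$23,000. Combined base = $165,000.
Prior failure to appear within five years (+$3,000 flat): $165,000 + $3,000 = $168,000.
Documented medical condition requiring ongoing local treatment (−$18,250 flat): $168,000 − $18,250 = $149,750.
$149,750 is within the $150,000 maximum.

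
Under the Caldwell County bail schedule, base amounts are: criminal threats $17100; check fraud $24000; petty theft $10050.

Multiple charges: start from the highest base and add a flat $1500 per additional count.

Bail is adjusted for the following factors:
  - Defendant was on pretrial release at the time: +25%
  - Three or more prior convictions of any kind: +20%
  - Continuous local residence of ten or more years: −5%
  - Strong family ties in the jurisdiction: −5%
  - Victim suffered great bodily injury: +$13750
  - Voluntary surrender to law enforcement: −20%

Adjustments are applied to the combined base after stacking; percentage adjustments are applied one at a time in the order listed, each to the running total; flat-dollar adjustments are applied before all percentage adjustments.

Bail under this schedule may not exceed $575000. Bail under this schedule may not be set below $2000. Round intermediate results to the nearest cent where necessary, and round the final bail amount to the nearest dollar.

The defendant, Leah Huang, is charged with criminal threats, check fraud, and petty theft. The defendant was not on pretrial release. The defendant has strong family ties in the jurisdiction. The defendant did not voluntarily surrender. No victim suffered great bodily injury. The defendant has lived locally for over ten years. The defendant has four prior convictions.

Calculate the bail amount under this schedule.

$29241

Base amounts from the schedule: criminal threats $17100; check fraud $24000; petty theft $10050.
Stacking rule: highest base plus $1500 per additional charge. Highest is check fraud at $24000; 2 additional charges → +$3000. Combined base = $27000.
Three or more prior convictions of any kind (+20%): $27000 × 1.2 = $32400.
Continuous local residence of ten or more years (−5%): $32400 × 0.95 = $30780.
Strong family ties in the jurisdiction (−5%): $30780 × 0.95 = $29241.
$29241 is within the $575000 maximum.
$29241 is at or above the $2000 minimum.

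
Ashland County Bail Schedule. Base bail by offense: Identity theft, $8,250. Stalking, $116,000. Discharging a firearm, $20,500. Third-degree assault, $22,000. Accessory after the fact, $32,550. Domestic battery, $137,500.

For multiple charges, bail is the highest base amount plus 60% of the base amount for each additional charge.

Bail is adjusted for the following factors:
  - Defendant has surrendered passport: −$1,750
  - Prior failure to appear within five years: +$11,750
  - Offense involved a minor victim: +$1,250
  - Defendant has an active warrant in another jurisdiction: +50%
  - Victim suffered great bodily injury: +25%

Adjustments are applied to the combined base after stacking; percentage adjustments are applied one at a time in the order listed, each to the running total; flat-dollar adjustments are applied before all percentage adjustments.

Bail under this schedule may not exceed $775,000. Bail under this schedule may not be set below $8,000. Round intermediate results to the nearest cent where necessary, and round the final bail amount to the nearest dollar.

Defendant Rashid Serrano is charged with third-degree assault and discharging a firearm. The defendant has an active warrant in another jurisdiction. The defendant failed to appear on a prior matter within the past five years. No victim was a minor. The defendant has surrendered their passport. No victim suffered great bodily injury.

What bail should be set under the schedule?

$66,450

Base amounts from the schedule: third-degree assault $22,000; discharging a firearm $20,500.
Stacking rule: highest base plus 60% of each additional charge. Highest is third-degree assault at $22,000. Additional: $20,500 × 60% = $12,300. Combined base = $22,000 + $12,300 = $34,300.
Defendant has surrendered passport (−$1,750 flat): $34,300 − $1,750 = $32,550.
Prior failure to appear within five years (+$11,750 flat): $32,550 + $11,750 = $44,300.
Defendant has an active warrant in another jurisdiction (+50%): $44,300 × 1.5 = $66,450.
$66,450 is within the $775,000 maximum.
$66,450 is at or above the $8,000 minimum.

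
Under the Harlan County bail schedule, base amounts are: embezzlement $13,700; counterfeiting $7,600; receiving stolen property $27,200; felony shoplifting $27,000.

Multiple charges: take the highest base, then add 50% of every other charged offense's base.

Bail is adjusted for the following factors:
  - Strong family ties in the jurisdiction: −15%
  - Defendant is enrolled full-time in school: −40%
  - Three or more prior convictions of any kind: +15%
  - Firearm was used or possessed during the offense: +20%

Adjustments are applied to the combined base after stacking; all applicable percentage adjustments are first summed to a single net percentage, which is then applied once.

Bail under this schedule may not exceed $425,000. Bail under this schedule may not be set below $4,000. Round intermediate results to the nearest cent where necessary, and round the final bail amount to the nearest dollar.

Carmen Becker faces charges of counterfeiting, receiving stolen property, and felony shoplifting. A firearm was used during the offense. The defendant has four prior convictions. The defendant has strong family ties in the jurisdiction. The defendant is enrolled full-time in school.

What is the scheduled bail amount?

Base amounts from the schedule: counterfeiting $7,600; receiving stolen property $27,200; felony shoplifting $27,000.
Stacking rule: highest base plus 50% of each additional charge. Highest is receiving stolen property at $27,200. Additional: $7,600 × 50% = $3,800; $27,000 × 50% = $13,500. Combined base = $27,200 + $17,300 = $44,500.
Net percentage adjustment: −15% −40% +15% +20% = −20%. $44,500 × 0.8 = $35,600.
$35,600 is within the $425,000 maximum.
$35,600 is at or above the $4,000 minimum.

$35,600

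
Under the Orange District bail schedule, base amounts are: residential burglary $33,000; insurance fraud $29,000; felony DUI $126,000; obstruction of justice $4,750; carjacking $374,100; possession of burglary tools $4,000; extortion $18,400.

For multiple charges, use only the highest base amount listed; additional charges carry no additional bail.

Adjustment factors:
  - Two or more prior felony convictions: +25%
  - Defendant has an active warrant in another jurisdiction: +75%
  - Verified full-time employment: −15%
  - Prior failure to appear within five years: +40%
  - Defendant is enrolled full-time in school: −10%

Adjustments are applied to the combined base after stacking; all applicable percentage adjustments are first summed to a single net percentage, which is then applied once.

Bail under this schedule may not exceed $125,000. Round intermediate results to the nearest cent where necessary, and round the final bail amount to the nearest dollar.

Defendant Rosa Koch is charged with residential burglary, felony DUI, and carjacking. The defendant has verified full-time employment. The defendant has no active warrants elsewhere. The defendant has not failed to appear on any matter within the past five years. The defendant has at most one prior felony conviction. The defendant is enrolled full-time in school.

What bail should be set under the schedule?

Base amounts from the schedule: residential burglary $33,000; felony DUI $126,000; carjacking $374,100.
Stacking rule: use the highest base only. Highest is carjacking at $374,100. Combined base = $374,100.
Net percentage adjustment: −15% −10% = −25%. $374,100 × 0.75 = $280,575.
Result $280,575 exceeds the maximum of $125,000; bail is capped at $125,000.

$125,000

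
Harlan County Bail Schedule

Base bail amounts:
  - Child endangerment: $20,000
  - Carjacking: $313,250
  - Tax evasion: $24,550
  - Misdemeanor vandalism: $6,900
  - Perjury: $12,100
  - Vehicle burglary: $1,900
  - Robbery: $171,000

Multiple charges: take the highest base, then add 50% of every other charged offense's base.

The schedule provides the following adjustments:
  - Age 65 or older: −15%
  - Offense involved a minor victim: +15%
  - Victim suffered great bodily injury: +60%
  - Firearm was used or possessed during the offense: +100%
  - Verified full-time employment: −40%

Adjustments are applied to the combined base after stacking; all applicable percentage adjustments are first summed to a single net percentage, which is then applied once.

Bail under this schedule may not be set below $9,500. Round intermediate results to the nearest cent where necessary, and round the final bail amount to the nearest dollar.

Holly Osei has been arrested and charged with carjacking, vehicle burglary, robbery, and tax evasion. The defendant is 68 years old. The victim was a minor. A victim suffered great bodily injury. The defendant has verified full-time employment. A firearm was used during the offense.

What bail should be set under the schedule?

Base amounts from the schedule: carjacking $313,250; vehicle burglary $1,900; robbery $171,000; tax evasion $24,550.
Stacking rule: highest base plus 50% of each additional charge. Highest is carjacking at $313,250. Additional: $1,900 × 50% = $950; $171,000 × 50% = $85,500; $24,550 × 50% = $12,275. Combined base = $313,250 + $98,725 = $411,975.
Net percentage adjustment: −15% +15% +60% +100% −40% = +120%. $411,975 × 2.2 = $906,345.
$906,345 is at or above the $9,500 minimum.

$906,345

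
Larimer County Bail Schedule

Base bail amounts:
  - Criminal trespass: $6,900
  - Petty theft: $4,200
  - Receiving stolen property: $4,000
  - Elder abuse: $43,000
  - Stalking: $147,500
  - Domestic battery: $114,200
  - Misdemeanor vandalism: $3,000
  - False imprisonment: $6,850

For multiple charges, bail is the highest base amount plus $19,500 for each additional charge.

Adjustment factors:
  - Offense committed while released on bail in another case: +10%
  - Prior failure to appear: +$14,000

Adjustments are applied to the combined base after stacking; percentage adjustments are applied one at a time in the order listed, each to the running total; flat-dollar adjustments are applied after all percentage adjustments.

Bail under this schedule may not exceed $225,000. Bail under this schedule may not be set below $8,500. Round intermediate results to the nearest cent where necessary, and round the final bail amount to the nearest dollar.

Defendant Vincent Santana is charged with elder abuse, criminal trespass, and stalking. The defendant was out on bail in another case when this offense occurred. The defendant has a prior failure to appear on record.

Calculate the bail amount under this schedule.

Base amounts from the schedule: elder abuse $43,000; criminal trespass $6,900; stalking $147,500.
Stacking rule: highest base plus $19,500 per additional charge. Highest is stalking at $147,500; 2 additional charges → +$39,000. Combined base = $186,500.
Offense committed while released on bail in another case (+10%): $186,500 × 1.1 = $205,150.
Prior failure to appear (+$14,000 flat): $205,150 + $14,000 = $219,150.
$219,150 is within the $225,000 maximum.
$219,150 is at or above the $8,500 minimum.

$219,150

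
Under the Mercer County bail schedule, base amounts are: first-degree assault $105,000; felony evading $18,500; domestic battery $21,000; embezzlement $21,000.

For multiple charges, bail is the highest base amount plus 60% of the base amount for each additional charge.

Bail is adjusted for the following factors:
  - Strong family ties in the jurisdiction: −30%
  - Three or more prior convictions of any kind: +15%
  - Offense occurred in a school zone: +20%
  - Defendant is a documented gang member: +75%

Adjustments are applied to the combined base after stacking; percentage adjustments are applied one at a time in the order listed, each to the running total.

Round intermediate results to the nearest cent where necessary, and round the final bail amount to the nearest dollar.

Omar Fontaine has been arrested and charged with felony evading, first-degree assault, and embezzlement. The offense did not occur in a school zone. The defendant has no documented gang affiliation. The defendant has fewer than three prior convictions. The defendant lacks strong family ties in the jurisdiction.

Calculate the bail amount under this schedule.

Base amounts from the schedule: felony evading $18,500; first-degree assault $105,000; embezzlement $21,000.
Stacking rule: highest base plus 60% of each additional charge. Highest is first-degree assault at $105,000. Additional: $18,500 × 60% = $11,100; $21,000 × 60% = $12,600. Combined base = $105,000 + $23,700 = $128,700.
No adjustment factors apply to this defendant.

$128,700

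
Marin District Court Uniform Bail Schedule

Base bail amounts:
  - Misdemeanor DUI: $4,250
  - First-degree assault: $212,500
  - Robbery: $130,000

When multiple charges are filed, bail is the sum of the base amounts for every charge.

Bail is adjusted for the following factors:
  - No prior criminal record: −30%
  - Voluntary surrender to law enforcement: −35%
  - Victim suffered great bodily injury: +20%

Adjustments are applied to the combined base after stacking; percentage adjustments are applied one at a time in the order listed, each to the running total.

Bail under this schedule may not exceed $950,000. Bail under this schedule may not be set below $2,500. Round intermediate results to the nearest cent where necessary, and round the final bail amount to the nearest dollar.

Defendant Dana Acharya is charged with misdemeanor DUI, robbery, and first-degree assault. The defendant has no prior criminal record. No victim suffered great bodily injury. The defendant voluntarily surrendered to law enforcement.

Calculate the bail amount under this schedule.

Base amounts from the schedule: misdemeanor DUI $4,250; robbery $130,000; first-degree assault $212,500.
Stacking rule: sum of all bases. $4,250 + $130,000 + $212,500 = $346,750.
No prior criminal record (−30%): $346,750 × 0.7 = $242,725.
Voluntary surrender to law enforcement (−35%): $242,725 × 0.65 = $157,771.25.
$157,771.25 is within the $950,000 maximum.
$157,771.25 is at or above the $2,500 minimum.
Rounded to the nearest dollar: $157,771.

$157,771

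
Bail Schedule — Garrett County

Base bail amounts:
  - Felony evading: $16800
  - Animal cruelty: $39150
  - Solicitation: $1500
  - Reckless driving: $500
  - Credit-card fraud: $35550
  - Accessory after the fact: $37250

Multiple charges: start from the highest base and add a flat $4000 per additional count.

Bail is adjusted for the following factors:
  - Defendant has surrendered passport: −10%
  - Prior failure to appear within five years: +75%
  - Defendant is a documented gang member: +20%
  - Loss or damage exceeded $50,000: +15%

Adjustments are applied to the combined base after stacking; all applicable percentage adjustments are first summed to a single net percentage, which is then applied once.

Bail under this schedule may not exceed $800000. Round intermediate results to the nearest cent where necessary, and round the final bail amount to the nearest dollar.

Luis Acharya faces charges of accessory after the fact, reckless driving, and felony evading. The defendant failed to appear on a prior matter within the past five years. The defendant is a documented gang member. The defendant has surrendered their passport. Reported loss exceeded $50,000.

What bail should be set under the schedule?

$90500

Base amounts from the schedule: accessory after the fact $37250; reckless driving $500; felony evading $16800.
Stacking rule: highest base plus $4000 per additional charge. Highest is accessory after the fact at $37250; 2 additional charges → +$8000. Combined base = $45250.
Net percentage adjustment: −10% +75% +20% +15% = +100%. $45250 × 2 = $90500.
$90500 is within the $800000 maximum.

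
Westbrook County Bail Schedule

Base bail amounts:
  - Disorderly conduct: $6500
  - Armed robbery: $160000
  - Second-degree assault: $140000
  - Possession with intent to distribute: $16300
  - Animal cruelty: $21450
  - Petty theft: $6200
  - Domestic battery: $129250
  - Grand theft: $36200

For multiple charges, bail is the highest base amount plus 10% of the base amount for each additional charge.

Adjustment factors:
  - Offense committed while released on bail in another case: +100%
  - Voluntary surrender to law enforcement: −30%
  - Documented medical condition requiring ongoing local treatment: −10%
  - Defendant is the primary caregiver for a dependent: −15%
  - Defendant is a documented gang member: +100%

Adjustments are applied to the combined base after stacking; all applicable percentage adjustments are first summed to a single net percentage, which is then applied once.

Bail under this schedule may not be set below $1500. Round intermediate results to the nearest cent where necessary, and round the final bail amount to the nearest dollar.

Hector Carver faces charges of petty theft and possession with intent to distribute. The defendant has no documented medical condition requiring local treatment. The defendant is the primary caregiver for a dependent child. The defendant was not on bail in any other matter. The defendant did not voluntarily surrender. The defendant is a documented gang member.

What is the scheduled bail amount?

Base amounts from the schedule: petty theft $6200; possession with intent to distribute $16300.
Stacking rule: highest base plus 10% of each additional charge. Highest is possession with intent to distribute at $16300. Additional: $6200 × 10% = $620. Combined base = $16300 + $620 = $16920.
Net percentage adjustment: −15% +100% = +85%. $16920 × 1.85 = $31302.
$31302 is at or above the $1500 minimum.

$31302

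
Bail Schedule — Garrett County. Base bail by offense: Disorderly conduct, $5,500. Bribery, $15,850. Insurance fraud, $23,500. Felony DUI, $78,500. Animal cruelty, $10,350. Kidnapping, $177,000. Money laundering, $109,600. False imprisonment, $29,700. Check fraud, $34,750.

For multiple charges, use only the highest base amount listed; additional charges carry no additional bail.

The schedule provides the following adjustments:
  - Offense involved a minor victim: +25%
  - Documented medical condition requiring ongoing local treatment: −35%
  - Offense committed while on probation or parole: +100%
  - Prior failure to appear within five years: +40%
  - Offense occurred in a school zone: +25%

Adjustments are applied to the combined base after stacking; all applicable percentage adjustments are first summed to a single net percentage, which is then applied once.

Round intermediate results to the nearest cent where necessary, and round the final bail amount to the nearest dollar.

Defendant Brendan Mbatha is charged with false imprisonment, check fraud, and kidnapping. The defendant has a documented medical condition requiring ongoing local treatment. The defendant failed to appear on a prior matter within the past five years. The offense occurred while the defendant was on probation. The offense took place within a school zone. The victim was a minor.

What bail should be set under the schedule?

Base amounts from the schedule: false imprisonment $29,700; check fraud $34,750; kidnapping $177,000.
Stacking rule: use the highest base only. Highest is kidnapping at $177,000. Combined base = $177,000.
Net percentage adjustment: +25% −35% +100% +40% +25% = +155%. $177,000 × 2.55 = $451,350.

$451,350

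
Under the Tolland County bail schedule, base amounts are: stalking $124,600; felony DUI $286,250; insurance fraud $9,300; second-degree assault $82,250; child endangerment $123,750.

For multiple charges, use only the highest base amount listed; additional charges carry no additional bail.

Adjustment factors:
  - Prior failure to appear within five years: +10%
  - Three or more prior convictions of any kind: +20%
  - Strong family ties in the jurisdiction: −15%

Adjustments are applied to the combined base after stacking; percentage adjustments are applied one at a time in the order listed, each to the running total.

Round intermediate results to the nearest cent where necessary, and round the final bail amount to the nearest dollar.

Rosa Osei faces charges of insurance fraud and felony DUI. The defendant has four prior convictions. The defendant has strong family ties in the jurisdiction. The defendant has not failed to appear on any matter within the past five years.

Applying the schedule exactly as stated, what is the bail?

Base amounts from the schedule: insurance fraud $9,300; felony DUI $286,250.
Stacking rule: use the highest base only. Highest is felony DUI at $286,250. Combined base = $286,250.
Three or more prior convictions of any kind (+20%): $286,250 × 1.2 = $343,500.
Strong family ties in the jurisdiction (−15%): $343,500 × 0.85 = $291,975.

$291,975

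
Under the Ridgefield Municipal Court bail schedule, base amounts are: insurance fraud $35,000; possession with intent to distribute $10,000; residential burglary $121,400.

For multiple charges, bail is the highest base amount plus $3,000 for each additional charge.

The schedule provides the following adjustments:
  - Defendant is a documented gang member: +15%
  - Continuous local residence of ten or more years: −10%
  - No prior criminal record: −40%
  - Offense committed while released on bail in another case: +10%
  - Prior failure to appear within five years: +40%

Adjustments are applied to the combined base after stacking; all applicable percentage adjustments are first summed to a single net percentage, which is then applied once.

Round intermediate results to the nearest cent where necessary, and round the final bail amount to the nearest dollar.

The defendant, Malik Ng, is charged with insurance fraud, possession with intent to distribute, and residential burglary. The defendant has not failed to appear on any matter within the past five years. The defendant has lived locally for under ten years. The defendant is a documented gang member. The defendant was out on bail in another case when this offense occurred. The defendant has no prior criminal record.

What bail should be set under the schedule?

Base amounts from the schedule: insurance fraud $35,000; possession with intent to distribute $10,000; residential burglary $121,400.
Stacking rule: highest base plus $3,000 per additional charge. Highest is residential burglary at $121,400; 2 additional charges → +$6,000. Combined base = $127,400.
Net percentage adjustment: +15% −40% +10% = −15%. $127,400 × 0.85 = $108,290.

$108,290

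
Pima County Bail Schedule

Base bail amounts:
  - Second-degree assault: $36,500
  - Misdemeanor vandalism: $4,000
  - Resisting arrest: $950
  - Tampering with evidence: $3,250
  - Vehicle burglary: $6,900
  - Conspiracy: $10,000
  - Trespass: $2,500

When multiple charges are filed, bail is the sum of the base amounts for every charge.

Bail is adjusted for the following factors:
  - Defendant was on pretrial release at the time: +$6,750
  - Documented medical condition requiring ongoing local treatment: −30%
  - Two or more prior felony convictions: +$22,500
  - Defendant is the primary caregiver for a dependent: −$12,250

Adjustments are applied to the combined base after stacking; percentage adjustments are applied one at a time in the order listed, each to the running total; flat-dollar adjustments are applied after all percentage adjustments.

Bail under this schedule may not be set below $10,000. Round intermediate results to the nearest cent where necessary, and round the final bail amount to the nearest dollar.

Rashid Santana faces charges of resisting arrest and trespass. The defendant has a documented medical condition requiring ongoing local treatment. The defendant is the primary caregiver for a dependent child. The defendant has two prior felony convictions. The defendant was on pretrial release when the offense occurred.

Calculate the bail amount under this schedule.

Base amounts from the schedule: resisting arrest $950; trespass $2,500.
Stacking rule: sum of all bases. $950 + $2,500 = $3,450.
Documented medical condition requiring ongoing local treatment (−30%): $3,450 × 0.7 = $2,415.
Defendant was on pretrial release at the time (+$6,750 flat): $2,415 + $6,750 = $9,165.
Two or more prior felony convictions (+$22,500 flat): $9,165 + $22,500 = $31,665.
Defendant is the primary caregiver for a dependent (−$12,250 flat): $31,665 − $12,250 = $19,415.
$19,415 is at or above the $10,000 minimum.

$19,415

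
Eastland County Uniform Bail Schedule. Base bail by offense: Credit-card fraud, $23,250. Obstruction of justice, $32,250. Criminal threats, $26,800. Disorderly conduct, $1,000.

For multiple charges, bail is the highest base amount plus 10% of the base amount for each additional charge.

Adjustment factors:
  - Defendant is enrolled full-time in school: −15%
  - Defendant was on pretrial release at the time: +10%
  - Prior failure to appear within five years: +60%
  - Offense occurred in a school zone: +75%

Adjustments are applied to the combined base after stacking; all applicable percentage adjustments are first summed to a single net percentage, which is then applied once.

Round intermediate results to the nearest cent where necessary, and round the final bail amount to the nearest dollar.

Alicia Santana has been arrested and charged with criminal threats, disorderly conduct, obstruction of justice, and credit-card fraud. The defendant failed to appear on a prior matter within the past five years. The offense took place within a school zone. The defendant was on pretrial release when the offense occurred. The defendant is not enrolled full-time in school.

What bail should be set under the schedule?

Base amounts from the schedule: criminal threats $26,800; disorderly conduct $1,000; obstruction of justice $32,250; credit-card fraud $23,250.
Stacking rule: highest base plus 10% of each additional charge. Highest is obstruction of justice at $32,250. Additional: $26,800 × 10% = $2,680; $1,000 × 10% = $100; $23,250 × 10% = $2,325. Combined base = $32,250 + $5,105 = $37,355.
Net percentage adjustment: +10% +60% +75% = +145%. $37,355 × 2.45 = $91,519.75.
Rounded to the nearest dollar: $91,520.

$91,520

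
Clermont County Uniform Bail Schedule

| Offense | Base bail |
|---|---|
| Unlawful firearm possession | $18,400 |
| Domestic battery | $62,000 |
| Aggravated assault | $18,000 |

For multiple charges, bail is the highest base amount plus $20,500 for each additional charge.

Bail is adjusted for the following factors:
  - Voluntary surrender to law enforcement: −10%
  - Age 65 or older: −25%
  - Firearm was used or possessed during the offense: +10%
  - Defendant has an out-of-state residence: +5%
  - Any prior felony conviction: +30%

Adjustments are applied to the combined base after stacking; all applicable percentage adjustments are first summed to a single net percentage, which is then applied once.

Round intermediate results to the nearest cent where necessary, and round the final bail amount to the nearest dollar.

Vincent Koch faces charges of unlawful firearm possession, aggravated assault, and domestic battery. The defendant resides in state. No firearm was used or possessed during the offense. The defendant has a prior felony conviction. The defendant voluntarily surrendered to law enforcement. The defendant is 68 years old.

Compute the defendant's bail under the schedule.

Base amounts from the schedule: unlawful firearm possession $18,400; aggravated assault $18,000; domestic battery $62,000.
Stacking rule: highest base plus $20,500 per additional charge. Highest is domestic battery at $62,000; 2 additional charges → +$41,000. Combined base = $103,000.
Net percentage adjustment: −10% −25% +30% = −5%. $103,000 × 0.95 = $97,850.

$97,850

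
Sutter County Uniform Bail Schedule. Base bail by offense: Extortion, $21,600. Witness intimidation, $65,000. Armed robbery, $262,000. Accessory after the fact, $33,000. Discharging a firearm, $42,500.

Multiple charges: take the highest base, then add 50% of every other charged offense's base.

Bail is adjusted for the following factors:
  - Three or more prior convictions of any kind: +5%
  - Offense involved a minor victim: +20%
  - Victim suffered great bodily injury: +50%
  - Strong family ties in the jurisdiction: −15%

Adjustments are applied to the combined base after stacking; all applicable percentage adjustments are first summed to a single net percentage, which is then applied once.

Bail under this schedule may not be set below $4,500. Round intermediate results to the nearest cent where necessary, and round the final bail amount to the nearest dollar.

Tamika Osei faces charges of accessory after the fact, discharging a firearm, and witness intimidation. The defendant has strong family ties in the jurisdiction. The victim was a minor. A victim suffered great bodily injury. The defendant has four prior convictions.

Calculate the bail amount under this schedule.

$164,400

Base amounts from the schedule: accessory after the fact $33,000; discharging a firearm $42,500; witness intimidation $65,000.
Stacking rule: highest base plus 50% of each additional charge. Highest is witness intimidation at $65,000. Additional: $33,000 × 50% = $16,500; $42,500 × 50% = $21,250. Combined base = $65,000 + $37,750 = $102,750.
Net percentage adjustment: +5% +20% +50% −15% = +60%. $102,750 × 1.6 = $164,400.
$164,400 is at or above the $4,500 minimum.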